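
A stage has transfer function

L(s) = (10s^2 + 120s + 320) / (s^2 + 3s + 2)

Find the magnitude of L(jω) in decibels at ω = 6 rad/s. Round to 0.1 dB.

25.5 dB

Substitute s = j6:
Numerator: 10(j6)^2 + 120(j6) + 320 = -40 + j720
Denominator: (j6)^2 + 3(j6) + 2 = -34 + j18
|N| = √(40² + 720²) ≈ 721.11, ∠N ≈ 93.18°
|D| = √(34² + 18²) ≈ 38.471, ∠D ≈ 152.10°
|L| = 721.11 / 38.471 ≈ 18.744
Gain = 20 log₁₀(18.744) ≈ 25.46 dB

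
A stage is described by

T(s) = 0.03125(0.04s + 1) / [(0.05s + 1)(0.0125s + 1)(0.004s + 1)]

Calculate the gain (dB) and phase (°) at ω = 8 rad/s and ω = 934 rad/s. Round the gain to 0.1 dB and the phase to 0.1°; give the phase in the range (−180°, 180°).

ω = 8: -30.4 dB, -11.6°; ω = 934: -65.2 dB, -160.4°

At ω = 8 rad/s:
zero (1 + j8·0.04) = 1 + j0.32 → |·| ≈ 1.05, ∠ ≈ 17.74°
pole (1 + j8·0.05) = 1 + j0.4 → |·| ≈ 1.077, ∠ ≈ 21.80°
pole (1 + j8·0.0125) = 1 + j0.1 → |·| ≈ 1.005, ∠ ≈ 5.71°
pole (1 + j8·0.004) = 1 + j0.032 → |·| ≈ 1.0005, ∠ ≈ 1.83°
|T| = 0.03125 · 1.05 / (1.077 · 1.005 · 1.0005) ≈ 0.0303
Gain = 20 log₁₀(0.0303) ≈ -30.37 dB
∠T = (17.74°) − (21.80° + 5.71° + 1.83°) = -11.60°

At ω = 934 rad/s:
zero (1 + j934·0.04) = 1 + j37.36 → |·| ≈ 37.373, ∠ ≈ 88.47°
pole (1 + j934·0.05) = 1 + j46.7 → |·| ≈ 46.711, ∠ ≈ 88.77°
pole (1 + j934·0.0125) = 1 + j11.675 → |·| ≈ 11.718, ∠ ≈ 85.10°
pole (1 + j934·0.004) = 1 + j3.736 → |·| ≈ 3.8675, ∠ ≈ 75.02°
|T| = 0.03125 · 37.373 / (46.711 · 11.718 · 3.8675) ≈ 0.0005517
Gain = 20 log₁₀(0.0005517) ≈ -65.17 dB
∠T = (88.47°) − (88.77° + 85.10° + 75.02°) = -160.42°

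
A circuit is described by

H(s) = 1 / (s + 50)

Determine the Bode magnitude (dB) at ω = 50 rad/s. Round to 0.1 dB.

-37.0 dB

Substitute s = j50:
Numerator: 1 = 1 + j0
Denominator: (j50) + 50 = 50 + j50
|N| = √(1² + 0²) ≈ 1, ∠N ≈ 0.00°
|D| = √(50² + 50²) ≈ 70.711, ∠D ≈ 45.00°
|H| = 1 / 70.711 ≈ 0.014142
Gain = 20 log₁₀(0.014142) ≈ -36.99 dB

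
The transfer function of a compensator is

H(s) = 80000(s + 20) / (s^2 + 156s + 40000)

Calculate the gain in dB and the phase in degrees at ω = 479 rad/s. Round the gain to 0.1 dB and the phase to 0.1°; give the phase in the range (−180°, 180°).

At s = jω = j479:
zero (s+20): 20 + j479 → |·| = √(20²+479²) = √229841 ≈ 479.42, ∠ = arctan(479/20) ≈ 87.61°
quadratic: (j479)² + 156·j479 + 40000 = -189441 + j74724 → |·| ≈ 2.0365e+05, ∠ ≈ 158.47°
|H| = 80000 · 479.42 / 2.0365e+05 ≈ 188.33
Gain = 20 log₁₀(188.33) ≈ 45.50 dB
∠H = 87.61° − 158.47° = -70.86°

45.5 dB, -70.9°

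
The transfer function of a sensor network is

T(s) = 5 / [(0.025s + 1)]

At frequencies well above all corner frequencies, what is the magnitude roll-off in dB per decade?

-20 dB/decade

Each pole contributes −20 dB/decade at high frequency; each zero contributes +20 dB/decade.
Net: 0 zero(s) − 1 pole(s) → -20 dB/decade.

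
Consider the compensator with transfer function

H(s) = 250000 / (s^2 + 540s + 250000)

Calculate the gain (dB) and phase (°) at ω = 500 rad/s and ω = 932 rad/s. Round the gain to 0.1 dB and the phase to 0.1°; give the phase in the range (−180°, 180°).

At s = jω = j500:
quadratic: (j500)² + 540·j500 + 250000 = 0 + j270000 → |·| ≈ 2.7e+05, ∠ ≈ 90.00°
|H| = 250000 / 2.7e+05 ≈ 0.92593
Gain = 20 log₁₀(0.92593) ≈ -0.67 dB
∠H = 0.00° − 90.00° = -90.00°

At s = jω = j932:
quadratic: (j932)² + 540·j932 + 250000 = -618624 + j503280 → |·| ≈ 7.9749e+05, ∠ ≈ 140.87°
|H| = 250000 / 7.9749e+05 ≈ 0.31348
Gain = 20 log₁₀(0.31348) ≈ -10.08 dB
∠H = 0.00° − 140.87° = -140.87°

ω = 500: -0.7 dB, -90.0°; ω = 932: -10.1 dB, -140.9°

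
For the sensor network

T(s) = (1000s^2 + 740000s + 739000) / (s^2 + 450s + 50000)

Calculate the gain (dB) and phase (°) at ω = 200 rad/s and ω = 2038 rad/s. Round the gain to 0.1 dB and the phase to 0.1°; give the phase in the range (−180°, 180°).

Substitute s = j200:
Numerator: 1000(j200)^2 + 740000(j200) + 739000 = -39261000 + j148000000
Denominator: (j200)^2 + 450(j200) + 50000 = 10000 + j90000
|N| = √(39261000² + 148000000²) ≈ 1.5312e+08, ∠N ≈ 104.86°
|D| = √(10000² + 90000²) ≈ 90554, ∠D ≈ 83.66°
|T| = 1.5312e+08 / 90554 ≈ 1690.9
Gain = 20 log₁₀(1690.9) ≈ 64.56 dB
∠T = 104.86° − 83.66° = 21.20°

Substitute s = j2038:
Numerator: 1000(j2038)^2 + 740000(j2038) + 739000 = -4152705000 + j1508120000
Denominator: (j2038)^2 + 450(j2038) + 50000 = -4103444 + j917100
|N| = √(4152705000² + 1508120000²) ≈ 4.4181e+09, ∠N ≈ 160.04°
|D| = √(4103444² + 917100²) ≈ 4.2047e+06, ∠D ≈ 167.40°
|T| = 4.4181e+09 / 4.2047e+06 ≈ 1050.8
Gain = 20 log₁₀(1050.8) ≈ 60.43 dB
∠T = 160.04° − 167.40° = -7.36°

ω = 200: 64.6 dB, 21.2°; ω = 2038: 60.4 dB, -7.4°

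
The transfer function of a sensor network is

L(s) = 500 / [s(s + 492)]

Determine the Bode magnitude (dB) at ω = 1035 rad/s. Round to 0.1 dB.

At s = jω = j1035:
pole (s+492): 492 + j1035 → |·| = √(492²+1035²) = √1313289 ≈ 1146, ∠ = arctan(1035/492) ≈ 64.58°
pole at origin: |s| = 1035, ∠ = 90.00° (in denominator)
|L| = 500 / 1.1861e+06 ≈ 0.00042155
Gain = 20 log₁₀(0.00042155) ≈ -67.50 dB

-67.5 dB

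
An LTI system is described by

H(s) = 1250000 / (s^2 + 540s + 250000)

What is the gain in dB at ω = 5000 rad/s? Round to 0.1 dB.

-26.0 dB

At s = jω = j5000:
quadratic: (j5000)² + 540·j5000 + 250000 = -24750000 + j2700000 → |·| ≈ 2.4897e+07, ∠ ≈ 173.77°
|H| = 1250000 / 2.4897e+07 ≈ 0.050207
Gain = 20 log₁₀(0.050207) ≈ -25.98 dB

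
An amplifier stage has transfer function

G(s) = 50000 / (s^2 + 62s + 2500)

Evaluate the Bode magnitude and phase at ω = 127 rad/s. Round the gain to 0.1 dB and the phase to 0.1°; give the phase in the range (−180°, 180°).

At s = jω = j127:
quadratic: (j127)² + 62·j127 + 2500 = -13629 + j7874 → |·| ≈ 15740, ∠ ≈ 149.98°
|G| = 50000 / 15740 ≈ 3.1766
Gain = 20 log₁₀(3.1766) ≈ 10.04 dB
∠G = 0.00° − 149.98° = -149.98°

10.0 dB, -150.0°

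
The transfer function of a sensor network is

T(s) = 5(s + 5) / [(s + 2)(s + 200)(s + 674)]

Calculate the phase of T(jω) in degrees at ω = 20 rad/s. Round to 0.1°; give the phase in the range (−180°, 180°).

At s = jω = j20:
zero (s+5): 5 + j20 → |·| = √(5²+20²) = √425 ≈ 20.616, ∠ = arctan(20/5) ≈ 75.96°
pole (s+2): 2 + j20 → |·| = √(2²+20²) = √404 ≈ 20.1, ∠ = arctan(20/2) ≈ 84.29°
pole (s+200): 200 + j20 → |·| = √(200²+20²) = √40400 ≈ 201, ∠ = arctan(20/200) ≈ 5.71°
pole (s+674): 674 + j20 → |·| = √(674²+20²) = √454676 ≈ 674.3, ∠ = arctan(20/674) ≈ 1.70°
∠T = 75.96° − 91.70° = -15.74°

-15.7°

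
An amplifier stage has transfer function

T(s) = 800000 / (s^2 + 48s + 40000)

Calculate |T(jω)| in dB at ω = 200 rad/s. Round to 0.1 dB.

At s = jω = j200:
quadratic: (j200)² + 48·j200 + 40000 = 0 + j9600 → |·| ≈ 9600, ∠ ≈ 90.00°
|T| = 800000 / 9600 ≈ 83.333
Gain = 20 log₁₀(83.333) ≈ 38.42 dB

38.4 dB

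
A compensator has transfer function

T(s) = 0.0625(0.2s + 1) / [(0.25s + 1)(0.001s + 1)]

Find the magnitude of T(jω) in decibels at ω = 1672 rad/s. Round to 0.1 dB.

-31.8 dB

At ω = 1672 rad/s:
zero (1 + j1672·0.2) = 1 + j334.4 → |·| ≈ 334.4, ∠ ≈ 89.83°
pole (1 + j1672·0.25) = 1 + j418 → |·| ≈ 418, ∠ ≈ 89.86°
pole (1 + j1672·0.001) = 1 + j1.672 → |·| ≈ 1.9482, ∠ ≈ 59.12°
|T| = 0.0625 · 334.4 / (418 · 1.9482) ≈ 0.025665
Gain = 20 log₁₀(0.025665) ≈ -31.81 dB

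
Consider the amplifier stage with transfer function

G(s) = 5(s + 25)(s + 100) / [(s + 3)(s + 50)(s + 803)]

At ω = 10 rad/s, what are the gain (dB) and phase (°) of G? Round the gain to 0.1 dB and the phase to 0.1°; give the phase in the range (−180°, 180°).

At s = jω = j10:
zero (s+25): 25 + j10 → |·| = √(25²+10²) = √725 ≈ 26.926, ∠ = arctan(10/25) ≈ 21.80°
zero (s+100): 100 + j10 → |·| = √(100²+10²) = √10100 ≈ 100.5, ∠ = arctan(10/100) ≈ 5.71°
pole (s+3): 3 + j10 → |·| = √(3²+10²) = √109 ≈ 10.44, ∠ = arctan(10/3) ≈ 73.30°
pole (s+50): 50 + j10 → |·| = √(50²+10²) = √2600 ≈ 50.99, ∠ = arctan(10/50) ≈ 11.31°
pole (s+803): 803 + j10 → |·| = √(803²+10²) = √644909 ≈ 803.06, ∠ = arctan(10/803) ≈ 0.71°
|G| = 5 · 2706.1 / 4.275e+05 ≈ 0.03165
Gain = 20 log₁₀(0.03165) ≈ -29.99 dB
∠G = 27.51° − 85.32° = -57.81°

-30.0 dB, -57.8°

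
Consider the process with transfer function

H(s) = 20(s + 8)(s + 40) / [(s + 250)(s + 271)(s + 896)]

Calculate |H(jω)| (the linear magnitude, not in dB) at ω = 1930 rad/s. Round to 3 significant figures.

At s = jω = j1930:
zero (s+8): 8 + j1930 → |·| = √(8²+1930²) = √3724964 ≈ 1930, ∠ = arctan(1930/8) ≈ 89.76°
zero (s+40): 40 + j1930 → |·| = √(40²+1930²) = √3726500 ≈ 1930.4, ∠ = arctan(1930/40) ≈ 88.81°
pole (s+250): 250 + j1930 → |·| = √(250²+1930²) = √3787400 ≈ 1946.1, ∠ = arctan(1930/250) ≈ 82.62°
pole (s+271): 271 + j1930 → |·| = √(271²+1930²) = √3798341 ≈ 1948.9, ∠ = arctan(1930/271) ≈ 82.01°
pole (s+896): 896 + j1930 → |·| = √(896²+1930²) = √4527716 ≈ 2127.8, ∠ = arctan(1930/896) ≈ 65.10°
|H| = 20 · 3.7257e+06 / 8.0702e+09 ≈ 0.0092332

0.00923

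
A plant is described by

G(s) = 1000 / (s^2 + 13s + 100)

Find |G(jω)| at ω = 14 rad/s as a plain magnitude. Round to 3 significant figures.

4.86

At s = jω = j14:
quadratic: (j14)² + 13·j14 + 100 = -96 + j182 → |·| ≈ 205.77, ∠ ≈ 117.81°
|G| = 1000 / 205.77 ≈ 4.8598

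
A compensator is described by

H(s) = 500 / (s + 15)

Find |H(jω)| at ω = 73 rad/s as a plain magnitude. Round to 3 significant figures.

6.71

Substitute s = j73:
Numerator: 500 = 500 + j0
Denominator: (j73) + 15 = 15 + j73
|N| = √(500² + 0²) ≈ 500, ∠N ≈ 0.00°
|D| = √(15² + 73²) ≈ 74.525, ∠D ≈ 78.39°
|H| = 500 / 74.525 ≈ 6.7092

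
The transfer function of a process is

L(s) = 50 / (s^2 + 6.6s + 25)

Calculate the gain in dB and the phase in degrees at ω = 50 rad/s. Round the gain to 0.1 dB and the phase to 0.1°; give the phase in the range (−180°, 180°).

-34.0 dB, -172.4°

At s = jω = j50:
quadratic: (j50)² + 6.6·j50 + 25 = -2475 + j330 → |·| ≈ 2496.9, ∠ ≈ 172.41°
|L| = 50 / 2496.9 ≈ 0.020025
Gain = 20 log₁₀(0.020025) ≈ -33.97 dB
∠L = 0.00° − 172.41° = -172.41°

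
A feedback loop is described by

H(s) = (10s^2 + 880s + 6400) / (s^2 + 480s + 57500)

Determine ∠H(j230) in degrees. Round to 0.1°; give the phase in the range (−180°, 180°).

Substitute s = j230:
Numerator: 10(j230)^2 + 880(j230) + 6400 = -522600 + j202400
Denominator: (j230)^2 + 480(j230) + 57500 = 4600 + j110400
|N| = √(522600² + 202400²) ≈ 5.6043e+05, ∠N ≈ 158.83°
|D| = √(4600² + 110400²) ≈ 1.105e+05, ∠D ≈ 87.61°
∠H = 158.83° − 87.61° = 71.22°

71.2°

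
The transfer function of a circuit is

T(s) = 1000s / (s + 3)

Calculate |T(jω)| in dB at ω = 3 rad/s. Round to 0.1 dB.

At s = jω = j3:
zero at origin: s = j3 → |·| = 3, ∠ = 90.00°
pole (s+3): 3 + j3 → |·| = √(3²+3²) = √18 ≈ 4.2426, ∠ = arctan(3/3) ≈ 45.00°
|T| = 1000 · 3 / 4.2426 ≈ 707.11
Gain = 20 log₁₀(707.11) ≈ 56.99 dB

57.0 dB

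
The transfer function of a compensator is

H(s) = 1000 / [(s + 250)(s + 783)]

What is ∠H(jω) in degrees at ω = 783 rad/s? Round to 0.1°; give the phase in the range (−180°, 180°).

-117.3°

At s = jω = j783:
pole (s+250): 250 + j783 → |·| = √(250²+783²) = √675589 ≈ 821.94, ∠ = arctan(783/250) ≈ 72.29°
pole (s+783): 783 + j783 → |·| = √(783²+783²) = √1226178 ≈ 1107.3, ∠ = arctan(783/783) ≈ 45.00°
∠H = 0.00° − 117.29° = -117.29°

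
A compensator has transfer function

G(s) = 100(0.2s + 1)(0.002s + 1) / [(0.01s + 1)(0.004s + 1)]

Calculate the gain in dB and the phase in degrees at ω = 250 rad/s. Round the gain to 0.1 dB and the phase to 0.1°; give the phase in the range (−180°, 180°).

63.3 dB, 2.2°

At ω = 250 rad/s:
zero (1 + j250·0.2) = 1 + j50 → |·| ≈ 50.01, ∠ ≈ 88.85°
zero (1 + j250·0.002) = 1 + j0.5 → |·| ≈ 1.118, ∠ ≈ 26.57°
pole (1 + j250·0.01) = 1 + j2.5 → |·| ≈ 2.6926, ∠ ≈ 68.20°
pole (1 + j250·0.004) = 1 + j1 → |·| ≈ 1.4142, ∠ ≈ 45.00°
|G| = 100 · 50.01 · 1.118 / (2.6926 · 1.4142) ≈ 1468.3
Gain = 20 log₁₀(1468.3) ≈ 63.34 dB
∠G = (88.85° + 26.57°) − (68.20° + 45.00°) = 2.22°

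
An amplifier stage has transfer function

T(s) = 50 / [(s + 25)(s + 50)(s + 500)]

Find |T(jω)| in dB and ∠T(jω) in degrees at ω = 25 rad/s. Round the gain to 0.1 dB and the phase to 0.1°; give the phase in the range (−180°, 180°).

At s = jω = j25:
pole (s+25): 25 + j25 → |·| = √(25²+25²) = √1250 ≈ 35.355, ∠ = arctan(25/25) ≈ 45.00°
pole (s+50): 50 + j25 → |·| = √(50²+25²) = √3125 ≈ 55.902, ∠ = arctan(25/50) ≈ 26.57°
pole (s+500): 500 + j25 → |·| = √(500²+25²) = √250625 ≈ 500.62, ∠ = arctan(25/500) ≈ 2.86°
|T| = 50 / 9.8943e+05 ≈ 5.0534e-05
Gain = 20 log₁₀(5.0534e-05) ≈ -85.93 dB
∠T = 0.00° − 74.43° = -74.43°

-85.9 dB, -74.4°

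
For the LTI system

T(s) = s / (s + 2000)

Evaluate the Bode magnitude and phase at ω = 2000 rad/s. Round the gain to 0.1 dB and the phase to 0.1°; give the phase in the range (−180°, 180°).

At s = jω = j2000:
zero at origin: s = j2000 → |·| = 2000, ∠ = 90.00°
pole (s+2000): 2000 + j2000 → |·| = √(2000²+2000²) = √8000000 ≈ 2828.4, ∠ = arctan(2000/2000) ≈ 45.00°
|T| = 1 · 2000 / 2828.4 ≈ 0.70711
Gain = 20 log₁₀(0.70711) ≈ -3.01 dB
∠T = 90.00° − 45.00° = 45.00°

-3.0 dB, 45.0°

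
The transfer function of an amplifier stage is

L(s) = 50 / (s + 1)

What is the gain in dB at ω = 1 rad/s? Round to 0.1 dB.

At s = jω = j1:
pole (s+1): 1 + j1 → |·| = √(1²+1²) = √2 ≈ 1.4142, ∠ = arctan(1/1) ≈ 45.00°
|L| = 50 / 1.4142 ≈ 35.356
Gain = 20 log₁₀(35.356) ≈ 30.97 dB

31.0 dB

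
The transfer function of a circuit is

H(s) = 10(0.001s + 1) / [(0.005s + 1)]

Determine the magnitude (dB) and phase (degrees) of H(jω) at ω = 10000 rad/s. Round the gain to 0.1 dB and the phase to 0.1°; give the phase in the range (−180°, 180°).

At ω = 10000 rad/s:
zero (1 + j10000·0.001) = 1 + j10 → |·| ≈ 10.05, ∠ ≈ 84.29°
pole (1 + j10000·0.005) = 1 + j50 → |·| ≈ 50.01, ∠ ≈ 88.85°
|H| = 10 · 10.05 / (50.01) ≈ 2.0096
Gain = 20 log₁₀(2.0096) ≈ 6.06 dB
∠H = (84.29°) − (88.85°) = -4.56°

6.1 dB, -4.6°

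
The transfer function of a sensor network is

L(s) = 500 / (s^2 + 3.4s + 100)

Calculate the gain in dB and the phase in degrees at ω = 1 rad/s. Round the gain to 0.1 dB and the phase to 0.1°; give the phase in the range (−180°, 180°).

At s = jω = j1:
quadratic: (j1)² + 3.4·j1 + 100 = 99 + j3.4 → |·| ≈ 99.058, ∠ ≈ 1.97°
|L| = 500 / 99.058 ≈ 5.0475
Gain = 20 log₁₀(5.0475) ≈ 14.06 dB
∠L = 0.00° − 1.97° = -1.97°

14.1 dB, -2.0°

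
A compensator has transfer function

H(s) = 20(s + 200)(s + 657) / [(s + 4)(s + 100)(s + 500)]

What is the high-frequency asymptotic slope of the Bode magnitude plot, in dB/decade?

Each pole contributes −20 dB/decade at high frequency; each zero contributes +20 dB/decade.
Net: 2 zero(s) − 3 pole(s) → -20 dB/decade.

-20 dB/decade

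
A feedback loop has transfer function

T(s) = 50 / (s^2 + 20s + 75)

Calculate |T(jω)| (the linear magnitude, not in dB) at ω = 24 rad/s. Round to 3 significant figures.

Substitute s = j24:
Numerator: 50 = 50 + j0
Denominator: (j24)^2 + 20(j24) + 75 = -501 + j480
|N| = √(50² + 0²) ≈ 50, ∠N ≈ 0.00°
|D| = √(501² + 480²) ≈ 693.83, ∠D ≈ 136.23°
|T| = 50 / 693.83 ≈ 0.072064

0.0721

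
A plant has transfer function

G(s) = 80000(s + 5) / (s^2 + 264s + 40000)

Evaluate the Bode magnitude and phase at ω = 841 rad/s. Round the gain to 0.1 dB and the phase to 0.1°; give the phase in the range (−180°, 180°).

39.6 dB, -71.9°

At s = jω = j841:
zero (s+5): 5 + j841 → |·| = √(5²+841²) = √707306 ≈ 841.01, ∠ = arctan(841/5) ≈ 89.66°
quadratic: (j841)² + 264·j841 + 40000 = -667281 + j222024 → |·| ≈ 7.0325e+05, ∠ ≈ 161.60°
|G| = 80000 · 841.01 / 7.0325e+05 ≈ 95.671
Gain = 20 log₁₀(95.671) ≈ 39.62 dB
∠G = 89.66° − 161.60° = -71.94°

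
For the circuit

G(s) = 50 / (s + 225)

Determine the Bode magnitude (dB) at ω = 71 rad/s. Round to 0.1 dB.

-13.5 dB

Substitute s = j71:
Numerator: 50 = 50 + j0
Denominator: (j71) + 225 = 225 + j71
|N| = √(50² + 0²) ≈ 50, ∠N ≈ 0.00°
|D| = √(225² + 71²) ≈ 235.94, ∠D ≈ 17.51°
|G| = 50 / 235.94 ≈ 0.21192
Gain = 20 log₁₀(0.21192) ≈ -13.48 dB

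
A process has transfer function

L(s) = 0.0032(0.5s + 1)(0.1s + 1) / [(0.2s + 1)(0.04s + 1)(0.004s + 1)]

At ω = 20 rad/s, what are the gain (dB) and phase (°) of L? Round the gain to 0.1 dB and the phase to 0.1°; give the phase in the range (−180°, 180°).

-37.3 dB, 28.5°

At ω = 20 rad/s:
zero (1 + j20·0.5) = 1 + j10 → |·| ≈ 10.05, ∠ ≈ 84.29°
zero (1 + j20·0.1) = 1 + j2 → |·| ≈ 2.2361, ∠ ≈ 63.43°
pole (1 + j20·0.2) = 1 + j4 → |·| ≈ 4.1231, ∠ ≈ 75.96°
pole (1 + j20·0.04) = 1 + j0.8 → |·| ≈ 1.2806, ∠ ≈ 38.66°
pole (1 + j20·0.004) = 1 + j0.08 → |·| ≈ 1.0032, ∠ ≈ 4.57°
|L| = 0.0032 · 10.05 · 2.2361 / (4.1231 · 1.2806 · 1.0032) ≈ 0.013576
Gain = 20 log₁₀(0.013576) ≈ -37.34 dB
∠L = (84.29° + 63.43°) − (75.96° + 38.66° + 4.57°) = 28.53°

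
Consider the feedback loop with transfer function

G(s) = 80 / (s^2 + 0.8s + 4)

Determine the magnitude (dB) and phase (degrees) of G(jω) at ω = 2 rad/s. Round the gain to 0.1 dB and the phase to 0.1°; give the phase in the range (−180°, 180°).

34.0 dB, -90.0°

At s = jω = j2:
quadratic: (j2)² + 0.8·j2 + 4 = 0 + j1.6 → |·| ≈ 1.6, ∠ ≈ 90.00°
|G| = 80 / 1.6 ≈ 50
Gain = 20 log₁₀(50) ≈ 33.98 dB
∠G = 0.00° − 90.00° = -90.00°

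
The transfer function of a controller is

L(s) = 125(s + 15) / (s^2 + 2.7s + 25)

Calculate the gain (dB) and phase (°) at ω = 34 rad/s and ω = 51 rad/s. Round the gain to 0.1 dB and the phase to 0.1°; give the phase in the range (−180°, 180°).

At s = jω = j34:
zero (s+15): 15 + j34 → |·| = √(15²+34²) = √1381 ≈ 37.162, ∠ = arctan(34/15) ≈ 66.19°
quadratic: (j34)² + 2.7·j34 + 25 = -1131 + j91.8 → |·| ≈ 1134.7, ∠ ≈ 175.36°
|L| = 125 · 37.162 / 1134.7 ≈ 4.0938
Gain = 20 log₁₀(4.0938) ≈ 12.24 dB
∠L = 66.19° − 175.36° = -109.17°

At s = jω = j51:
zero (s+15): 15 + j51 → |·| = √(15²+51²) = √2826 ≈ 53.16, ∠ = arctan(51/15) ≈ 73.61°
quadratic: (j51)² + 2.7·j51 + 25 = -2576 + j137.7 → |·| ≈ 2579.7, ∠ ≈ 176.94°
|L| = 125 · 53.16 / 2579.7 ≈ 2.5759
Gain = 20 log₁₀(2.5759) ≈ 8.22 dB
∠L = 73.61° − 176.94° = -103.33°

ω = 34: 12.2 dB, -109.2°; ω = 51: 8.2 dB, -103.3°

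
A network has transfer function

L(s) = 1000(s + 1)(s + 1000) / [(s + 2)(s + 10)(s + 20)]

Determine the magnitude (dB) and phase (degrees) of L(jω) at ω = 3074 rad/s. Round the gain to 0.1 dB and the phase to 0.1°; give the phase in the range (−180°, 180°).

-9.3 dB, -107.4°

At s = jω = j3074:
zero (s+1): 1 + j3074 → |·| = √(1²+3074²) = √9449477 ≈ 3074, ∠ = arctan(3074/1) ≈ 89.98°
zero (s+1000): 1000 + j3074 → |·| = √(1000²+3074²) = √10449476 ≈ 3232.6, ∠ = arctan(3074/1000) ≈ 71.98°
pole (s+2): 2 + j3074 → |·| = √(2²+3074²) = √9449480 ≈ 3074, ∠ = arctan(3074/2) ≈ 89.96°
pole (s+10): 10 + j3074 → |·| = √(10²+3074²) = √9449576 ≈ 3074, ∠ = arctan(3074/10) ≈ 89.81°
pole (s+20): 20 + j3074 → |·| = √(20²+3074²) = √9449876 ≈ 3074.1, ∠ = arctan(3074/20) ≈ 89.63°
|L| = 1000 · 9.937e+06 / 2.9049e+10 ≈ 0.34208
Gain = 20 log₁₀(0.34208) ≈ -9.32 dB
∠L = 161.96° − 269.40° = -107.44°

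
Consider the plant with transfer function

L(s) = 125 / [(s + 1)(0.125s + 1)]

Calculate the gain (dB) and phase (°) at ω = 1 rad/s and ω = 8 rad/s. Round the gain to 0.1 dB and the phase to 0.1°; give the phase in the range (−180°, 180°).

At ω = 1 rad/s:
pole (1 + j1·1) = 1 + j1 → |·| ≈ 1.4142, ∠ ≈ 45.00°
pole (1 + j1·0.125) = 1 + j0.125 → |·| ≈ 1.0078, ∠ ≈ 7.13°
|L| = 125 · 1 / (1.4142 · 1.0078) ≈ 87.705
Gain = 20 log₁₀(87.705) ≈ 38.86 dB
∠L = (0°) − (45.00° + 7.13°) = -52.13°

At ω = 8 rad/s:
pole (1 + j8·1) = 1 + j8 → |·| ≈ 8.0623, ∠ ≈ 82.87°
pole (1 + j8·0.125) = 1 + j1 → |·| ≈ 1.4142, ∠ ≈ 45.00°
|L| = 125 · 1 / (8.0623 · 1.4142) ≈ 10.963
Gain = 20 log₁₀(10.963) ≈ 20.80 dB
∠L = (0°) − (82.87° + 45.00°) = -127.87°

ω = 1: 38.9 dB, -52.1°; ω = 8: 20.8 dB, -127.9°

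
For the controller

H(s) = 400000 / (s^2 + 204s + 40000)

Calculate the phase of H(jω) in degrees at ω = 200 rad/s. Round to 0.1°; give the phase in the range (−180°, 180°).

-90.0°

At s = jω = j200:
quadratic: (j200)² + 204·j200 + 40000 = 0 + j40800 → |·| ≈ 40800, ∠ ≈ 90.00°
∠H = 0.00° − 90.00° = -90.00°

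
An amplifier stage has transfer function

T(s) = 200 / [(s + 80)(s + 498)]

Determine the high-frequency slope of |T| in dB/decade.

-40 dB/decade

Each pole contributes −20 dB/decade at high frequency; each zero contributes +20 dB/decade.
Net: 0 zero(s) − 2 pole(s) → -40 dB/decade.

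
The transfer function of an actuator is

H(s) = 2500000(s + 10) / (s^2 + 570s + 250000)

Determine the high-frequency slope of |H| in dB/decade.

Each pole contributes −20 dB/decade at high frequency; each zero contributes +20 dB/decade.
Net: 1 zero(s) − 2 pole(s) → -20 dB/decade.

-20 dB/decade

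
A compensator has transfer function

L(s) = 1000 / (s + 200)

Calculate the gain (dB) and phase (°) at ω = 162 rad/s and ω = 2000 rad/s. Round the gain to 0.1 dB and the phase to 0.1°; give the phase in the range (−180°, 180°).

ω = 162: 11.8 dB, -39.0°; ω = 2000: -6.1 dB, -84.3°

At s = jω = j162:
pole (s+200): 200 + j162 → |·| = √(200²+162²) = √66244 ≈ 257.38, ∠ = arctan(162/200) ≈ 39.01°
|L| = 1000 / 257.38 ≈ 3.8853
Gain = 20 log₁₀(3.8853) ≈ 11.79 dB
∠L = 0.00° − 39.01° = -39.01°

At s = jω = j2000:
pole (s+200): 200 + j2000 → |·| = √(200²+2000²) = √4040000 ≈ 2010, ∠ = arctan(2000/200) ≈ 84.29°
|L| = 1000 / 2010 ≈ 0.49751
Gain = 20 log₁₀(0.49751) ≈ -6.06 dB
∠L = 0.00° − 84.29° = -84.29°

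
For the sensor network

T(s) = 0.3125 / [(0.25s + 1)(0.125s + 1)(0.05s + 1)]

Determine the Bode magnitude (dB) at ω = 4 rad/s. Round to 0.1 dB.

At ω = 4 rad/s:
pole (1 + j4·0.25) = 1 + j1 → |·| ≈ 1.4142, ∠ ≈ 45.00°
pole (1 + j4·0.125) = 1 + j0.5 → |·| ≈ 1.118, ∠ ≈ 26.57°
pole (1 + j4·0.05) = 1 + j0.2 → |·| ≈ 1.0198, ∠ ≈ 11.31°
|T| = 0.3125 · 1 / (1.4142 · 1.118 · 1.0198) ≈ 0.19381
Gain = 20 log₁₀(0.19381) ≈ -14.25 dB

-14.3 dB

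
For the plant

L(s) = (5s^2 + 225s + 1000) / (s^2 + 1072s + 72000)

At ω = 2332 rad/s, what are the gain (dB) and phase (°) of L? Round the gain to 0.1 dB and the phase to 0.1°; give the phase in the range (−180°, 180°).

13.2 dB, 23.9°

Substitute s = j2332:
Numerator: 5(j2332)^2 + 225(j2332) + 1000 = -27190120 + j524700
Denominator: (j2332)^2 + 1072(j2332) + 72000 = -5366224 + j2499904
|N| = √(27190120² + 524700²) ≈ 2.7195e+07, ∠N ≈ 178.89°
|D| = √(5366224² + 2499904²) ≈ 5.92e+06, ∠D ≈ 155.02°
|L| = 2.7195e+07 / 5.92e+06 ≈ 4.5938
Gain = 20 log₁₀(4.5938) ≈ 13.24 dB
∠L = 178.89° − 155.02° = 23.87°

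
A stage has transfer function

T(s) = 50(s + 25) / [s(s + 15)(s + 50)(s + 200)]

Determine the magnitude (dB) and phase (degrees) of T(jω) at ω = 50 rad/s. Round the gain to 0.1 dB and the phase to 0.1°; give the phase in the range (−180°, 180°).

-82.7 dB, -158.9°

At s = jω = j50:
zero (s+25): 25 + j50 → |·| = √(25²+50²) = √3125 ≈ 55.902, ∠ = arctan(50/25) ≈ 63.43°
pole (s+15): 15 + j50 → |·| = √(15²+50²) = √2725 ≈ 52.202, ∠ = arctan(50/15) ≈ 73.30°
pole (s+50): 50 + j50 → |·| = √(50²+50²) = √5000 ≈ 70.711, ∠ = arctan(50/50) ≈ 45.00°
pole (s+200): 200 + j50 → |·| = √(200²+50²) = √42500 ≈ 206.16, ∠ = arctan(50/200) ≈ 14.04°
pole at origin: |s| = 50, ∠ = 90.00° (in denominator)
|T| = 50 · 55.902 / 3.8049e+07 ≈ 7.3461e-05
Gain = 20 log₁₀(7.3461e-05) ≈ -82.68 dB
∠T = 63.43° − 222.34° = -158.91°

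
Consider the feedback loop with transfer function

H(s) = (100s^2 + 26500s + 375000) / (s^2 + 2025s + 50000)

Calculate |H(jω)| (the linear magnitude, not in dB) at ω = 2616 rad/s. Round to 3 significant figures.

79.8

Substitute s = j2616:
Numerator: 100(j2616)^2 + 26500(j2616) + 375000 = -683970600 + j69324000
Denominator: (j2616)^2 + 2025(j2616) + 50000 = -6793456 + j5297400
|N| = √(683970600² + 69324000²) ≈ 6.8747e+08, ∠N ≈ 174.21°
|D| = √(6793456² + 5297400²) ≈ 8.6147e+06, ∠D ≈ 142.05°
|H| = 6.8747e+08 / 8.6147e+06 ≈ 79.802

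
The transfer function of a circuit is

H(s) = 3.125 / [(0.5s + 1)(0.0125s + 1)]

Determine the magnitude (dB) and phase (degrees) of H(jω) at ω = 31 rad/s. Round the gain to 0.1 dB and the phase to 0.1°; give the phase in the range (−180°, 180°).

At ω = 31 rad/s:
pole (1 + j31·0.5) = 1 + j15.5 → |·| ≈ 15.532, ∠ ≈ 86.31°
pole (1 + j31·0.0125) = 1 + j0.3875 → |·| ≈ 1.0725, ∠ ≈ 21.18°
|H| = 3.125 · 1 / (15.532 · 1.0725) ≈ 0.1876
Gain = 20 log₁₀(0.1876) ≈ -14.54 dB
∠H = (0°) − (86.31° + 21.18°) = -107.49°

-14.5 dB, -107.5°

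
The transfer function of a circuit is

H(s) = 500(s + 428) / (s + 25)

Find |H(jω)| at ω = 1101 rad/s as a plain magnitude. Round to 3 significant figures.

536

At s = jω = j1101:
zero (s+428): 428 + j1101 → |·| = √(428²+1101²) = √1395385 ≈ 1181.3, ∠ = arctan(1101/428) ≈ 68.76°
pole (s+25): 25 + j1101 → |·| = √(25²+1101²) = √1212826 ≈ 1101.3, ∠ = arctan(1101/25) ≈ 88.70°
|H| = 500 · 1181.3 / 1101.3 ≈ 536.32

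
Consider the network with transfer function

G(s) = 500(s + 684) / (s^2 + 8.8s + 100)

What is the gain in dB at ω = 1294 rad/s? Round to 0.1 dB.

At s = jω = j1294:
zero (s+684): 684 + j1294 → |·| = √(684²+1294²) = √2142292 ≈ 1463.7, ∠ = arctan(1294/684) ≈ 62.14°
quadratic: (j1294)² + 8.8·j1294 + 100 = -1674336 + j11387.2 → |·| ≈ 1.6744e+06, ∠ ≈ 179.61°
|G| = 500 · 1463.7 / 1.6744e+06 ≈ 0.43708
Gain = 20 log₁₀(0.43708) ≈ -7.19 dB

-7.2 dB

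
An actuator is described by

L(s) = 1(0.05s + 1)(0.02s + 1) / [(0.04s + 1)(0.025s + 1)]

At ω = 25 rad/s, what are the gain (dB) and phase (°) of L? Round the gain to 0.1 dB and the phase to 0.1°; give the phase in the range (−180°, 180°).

At ω = 25 rad/s:
zero (1 + j25·0.05) = 1 + j1.25 → |·| ≈ 1.6008, ∠ ≈ 51.34°
zero (1 + j25·0.02) = 1 + j0.5 → |·| ≈ 1.118, ∠ ≈ 26.57°
pole (1 + j25·0.04) = 1 + j1 → |·| ≈ 1.4142, ∠ ≈ 45.00°
pole (1 + j25·0.025) = 1 + j0.625 → |·| ≈ 1.1792, ∠ ≈ 32.01°
|L| = 1 · 1.6008 · 1.118 / (1.4142 · 1.1792) ≈ 1.0732
Gain = 20 log₁₀(1.0732) ≈ 0.61 dB
∠L = (51.34° + 26.57°) − (45.00° + 32.01°) = 0.90°

0.6 dB, 0.9°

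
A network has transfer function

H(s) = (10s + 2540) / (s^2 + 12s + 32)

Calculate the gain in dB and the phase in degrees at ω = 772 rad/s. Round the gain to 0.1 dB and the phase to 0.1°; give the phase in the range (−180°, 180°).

-37.3 dB, -107.3°

Substitute s = j772:
Numerator: 10(j772) + 2540 = 2540 + j7720
Denominator: (j772)^2 + 12(j772) + 32 = -595952 + j9264
|N| = √(2540² + 7720²) ≈ 8127.1, ∠N ≈ 71.79°
|D| = √(595952² + 9264²) ≈ 5.9602e+05, ∠D ≈ 179.11°
|H| = 8127.1 / 5.9602e+05 ≈ 0.013636
Gain = 20 log₁₀(0.013636) ≈ -37.31 dB
∠H = 71.79° − 179.11° = -107.32°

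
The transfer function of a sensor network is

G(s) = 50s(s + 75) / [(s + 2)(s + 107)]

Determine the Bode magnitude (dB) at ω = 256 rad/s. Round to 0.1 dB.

At s = jω = j256:
zero (s+75): 75 + j256 → |·| = √(75²+256²) = √71161 ≈ 266.76, ∠ = arctan(256/75) ≈ 73.67°
zero at origin: s = j256 → |·| = 256, ∠ = 90.00°
pole (s+2): 2 + j256 → |·| = √(2²+256²) = √65540 ≈ 256.01, ∠ = arctan(256/2) ≈ 89.55°
pole (s+107): 107 + j256 → |·| = √(107²+256²) = √76985 ≈ 277.46, ∠ = arctan(256/107) ≈ 67.32°
|G| = 50 · 68291 / 71033 ≈ 48.07
Gain = 20 log₁₀(48.07) ≈ 33.64 dB

33.6 dB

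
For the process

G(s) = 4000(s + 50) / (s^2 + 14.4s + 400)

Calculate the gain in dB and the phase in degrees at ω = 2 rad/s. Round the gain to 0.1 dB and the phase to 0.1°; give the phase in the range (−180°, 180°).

At s = jω = j2:
zero (s+50): 50 + j2 → |·| = √(50²+2²) = √2504 ≈ 50.04, ∠ = arctan(2/50) ≈ 2.29°
quadratic: (j2)² + 14.4·j2 + 400 = 396 + j28.8 → |·| ≈ 397.05, ∠ ≈ 4.16°
|G| = 4000 · 50.04 / 397.05 ≈ 504.12
Gain = 20 log₁₀(504.12) ≈ 54.05 dB
∠G = 2.29° − 4.16° = -1.87°

54.1 dB, -1.9°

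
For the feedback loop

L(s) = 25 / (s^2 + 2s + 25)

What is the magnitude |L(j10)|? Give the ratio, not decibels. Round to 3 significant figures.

At s = jω = j10:
quadratic: (j10)² + 2·j10 + 25 = -75 + j20 → |·| ≈ 77.621, ∠ ≈ 165.07°
|L| = 25 / 77.621 ≈ 0.32208

0.322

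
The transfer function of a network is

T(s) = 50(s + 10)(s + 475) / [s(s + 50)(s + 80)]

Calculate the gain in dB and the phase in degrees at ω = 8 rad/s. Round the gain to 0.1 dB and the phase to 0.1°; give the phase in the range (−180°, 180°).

19.4 dB, -65.2°

At s = jω = j8:
zero (s+10): 10 + j8 → |·| = √(10²+8²) = √164 ≈ 12.806, ∠ = arctan(8/10) ≈ 38.66°
zero (s+475): 475 + j8 → |·| = √(475²+8²) = √225689 ≈ 475.07, ∠ = arctan(8/475) ≈ 0.96°
pole (s+50): 50 + j8 → |·| = √(50²+8²) = √2564 ≈ 50.636, ∠ = arctan(8/50) ≈ 9.09°
pole (s+80): 80 + j8 → |·| = √(80²+8²) = √6464 ≈ 80.399, ∠ = arctan(8/80) ≈ 5.71°
pole at origin: |s| = 8, ∠ = 90.00° (in denominator)
|T| = 50 · 6083.7 / 32569 ≈ 9.3397
Gain = 20 log₁₀(9.3397) ≈ 19.41 dB
∠T = 39.62° − 104.80° = -65.18°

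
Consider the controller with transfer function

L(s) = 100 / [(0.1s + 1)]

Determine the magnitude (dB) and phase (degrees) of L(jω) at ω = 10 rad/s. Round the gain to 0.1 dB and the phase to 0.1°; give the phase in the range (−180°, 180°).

At ω = 10 rad/s:
pole (1 + j10·0.1) = 1 + j1 → |·| ≈ 1.4142, ∠ ≈ 45.00°
|L| = 100 · 1 / (1.4142) ≈ 70.711
Gain = 20 log₁₀(70.711) ≈ 36.99 dB
∠L = (0°) − (45.00°) = -45.00°

37.0 dB, -45.0°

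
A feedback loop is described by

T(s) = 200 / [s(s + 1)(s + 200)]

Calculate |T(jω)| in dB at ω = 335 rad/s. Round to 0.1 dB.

At s = jω = j335:
pole (s+1): 1 + j335 → |·| = √(1²+335²) = √112226 ≈ 335, ∠ = arctan(335/1) ≈ 89.83°
pole (s+200): 200 + j335 → |·| = √(200²+335²) = √152225 ≈ 390.16, ∠ = arctan(335/200) ≈ 59.16°
pole at origin: |s| = 335, ∠ = 90.00° (in denominator)
|T| = 200 / 4.3786e+07 ≈ 4.5677e-06
Gain = 20 log₁₀(4.5677e-06) ≈ -106.81 dB

-106.8 dB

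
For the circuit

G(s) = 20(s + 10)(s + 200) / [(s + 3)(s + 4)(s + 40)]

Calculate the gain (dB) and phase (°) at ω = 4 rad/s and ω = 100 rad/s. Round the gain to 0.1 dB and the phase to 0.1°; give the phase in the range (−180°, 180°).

At s = jω = j4:
zero (s+10): 10 + j4 → |·| = √(10²+4²) = √116 ≈ 10.77, ∠ = arctan(4/10) ≈ 21.80°
zero (s+200): 200 + j4 → |·| = √(200²+4²) = √40016 ≈ 200.04, ∠ = arctan(4/200) ≈ 1.15°
pole (s+3): 3 + j4 → |·| = √(3²+4²) = √25 ≈ 5, ∠ = arctan(4/3) ≈ 53.13°
pole (s+4): 4 + j4 → |·| = √(4²+4²) = √32 ≈ 5.6569, ∠ = arctan(4/4) ≈ 45.00°
pole (s+40): 40 + j4 → |·| = √(40²+4²) = √1616 ≈ 40.2, ∠ = arctan(4/40) ≈ 5.71°
|G| = 20 · 2154.4 / 1137 ≈ 37.896
Gain = 20 log₁₀(37.896) ≈ 31.57 dB
∠G = 22.95° − 103.84° = -80.89°

At s = jω = j100:
zero (s+10): 10 + j100 → |·| = √(10²+100²) = √10100 ≈ 100.5, ∠ = arctan(100/10) ≈ 84.29°
zero (s+200): 200 + j100 → |·| = √(200²+100²) = √50000 ≈ 223.61, ∠ = arctan(100/200) ≈ 26.57°
pole (s+3): 3 + j100 → |·| = √(3²+100²) = √10009 ≈ 100.04, ∠ = arctan(100/3) ≈ 88.28°
pole (s+4): 4 + j100 → |·| = √(4²+100²) = √10016 ≈ 100.08, ∠ = arctan(100/4) ≈ 87.71°
pole (s+40): 40 + j100 → |·| = √(40²+100²) = √11600 ≈ 107.7, ∠ = arctan(100/40) ≈ 68.20°
|G| = 20 · 22473 / 1.0783e+06 ≈ 0.41682
Gain = 20 log₁₀(0.41682) ≈ -7.60 dB
∠G = 110.86° − 244.19° = -133.33°

ω = 4: 31.6 dB, -80.9°; ω = 100: -7.6 dB, -133.3°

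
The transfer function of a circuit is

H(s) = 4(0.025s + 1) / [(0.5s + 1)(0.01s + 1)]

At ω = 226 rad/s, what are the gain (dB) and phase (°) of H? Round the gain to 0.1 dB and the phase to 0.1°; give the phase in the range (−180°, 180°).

-21.7 dB, -75.7°

At ω = 226 rad/s:
zero (1 + j226·0.025) = 1 + j5.65 → |·| ≈ 5.7378, ∠ ≈ 79.96°
pole (1 + j226·0.5) = 1 + j113 → |·| ≈ 113, ∠ ≈ 89.49°
pole (1 + j226·0.01) = 1 + j2.26 → |·| ≈ 2.4714, ∠ ≈ 66.13°
|H| = 4 · 5.7378 / (113 · 2.4714) ≈ 0.082183
Gain = 20 log₁₀(0.082183) ≈ -21.70 dB
∠H = (79.96°) − (89.49° + 66.13°) = -75.66°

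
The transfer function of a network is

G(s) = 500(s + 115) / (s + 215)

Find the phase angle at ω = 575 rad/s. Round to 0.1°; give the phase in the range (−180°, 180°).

At s = jω = j575:
zero (s+115): 115 + j575 → |·| = √(115²+575²) = √343850 ≈ 586.39, ∠ = arctan(575/115) ≈ 78.69°
pole (s+215): 215 + j575 → |·| = √(215²+575²) = √376850 ≈ 613.88, ∠ = arctan(575/215) ≈ 69.50°
∠G = 78.69° − 69.50° = 9.19°

9.2°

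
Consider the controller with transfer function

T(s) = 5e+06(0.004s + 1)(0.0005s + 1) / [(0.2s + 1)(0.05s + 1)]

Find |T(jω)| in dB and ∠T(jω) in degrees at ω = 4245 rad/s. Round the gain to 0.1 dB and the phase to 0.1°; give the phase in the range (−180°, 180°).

At ω = 4245 rad/s:
zero (1 + j4245·0.004) = 1 + j16.98 → |·| ≈ 17.009, ∠ ≈ 86.63°
zero (1 + j4245·0.0005) = 1 + j2.1225 → |·| ≈ 2.3463, ∠ ≈ 64.77°
pole (1 + j4245·0.2) = 1 + j849 → |·| ≈ 849, ∠ ≈ 89.93°
pole (1 + j4245·0.05) = 1 + j212.25 → |·| ≈ 212.25, ∠ ≈ 89.73°
|T| = 5e+06 · 17.009 · 2.3463 / (849 · 212.25) ≈ 1107.3
Gain = 20 log₁₀(1107.3) ≈ 60.89 dB
∠T = (86.63° + 64.77°) − (89.93° + 89.73°) = -28.26°

60.9 dB, -28.3°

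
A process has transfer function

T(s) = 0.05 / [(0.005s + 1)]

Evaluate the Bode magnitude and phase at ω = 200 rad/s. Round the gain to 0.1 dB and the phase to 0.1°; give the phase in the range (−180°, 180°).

-29.0 dB, -45.0°

At ω = 200 rad/s:
pole (1 + j200·0.005) = 1 + j1 → |·| ≈ 1.4142, ∠ ≈ 45.00°
|T| = 0.05 · 1 / (1.4142) ≈ 0.035356
Gain = 20 log₁₀(0.035356) ≈ -29.03 dB
∠T = (0°) − (45.00°) = -45.00°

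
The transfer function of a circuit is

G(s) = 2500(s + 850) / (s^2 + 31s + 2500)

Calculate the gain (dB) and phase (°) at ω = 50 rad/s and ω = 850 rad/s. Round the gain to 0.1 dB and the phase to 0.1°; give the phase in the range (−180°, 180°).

ω = 50: 62.8 dB, -86.6°; ω = 850: 12.4 dB, -132.9°

At s = jω = j50:
zero (s+850): 850 + j50 → |·| = √(850²+50²) = √725000 ≈ 851.47, ∠ = arctan(50/850) ≈ 3.37°
quadratic: (j50)² + 31·j50 + 2500 = 0 + j1550 → |·| ≈ 1550, ∠ ≈ 90.00°
|G| = 2500 · 851.47 / 1550 ≈ 1373.3
Gain = 20 log₁₀(1373.3) ≈ 62.76 dB
∠G = 3.37° − 90.00° = -86.63°

At s = jω = j850:
zero (s+850): 850 + j850 → |·| = √(850²+850²) = √1445000 ≈ 1202.1, ∠ = arctan(850/850) ≈ 45.00°
quadratic: (j850)² + 31·j850 + 2500 = -720000 + j26350 → |·| ≈ 7.2048e+05, ∠ ≈ 177.90°
|G| = 2500 · 1202.1 / 7.2048e+05 ≈ 4.1712
Gain = 20 log₁₀(4.1712) ≈ 12.41 dB
∠G = 45.00° − 177.90° = -132.90°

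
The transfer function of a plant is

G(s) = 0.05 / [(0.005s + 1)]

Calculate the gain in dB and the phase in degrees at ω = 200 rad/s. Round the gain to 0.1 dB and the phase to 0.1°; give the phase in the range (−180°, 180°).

At ω = 200 rad/s:
pole (1 + j200·0.005) = 1 + j1 → |·| ≈ 1.4142, ∠ ≈ 45.00°
|G| = 0.05 · 1 / (1.4142) ≈ 0.035356
Gain = 20 log₁₀(0.035356) ≈ -29.03 dB
∠G = (0°) − (45.00°) = -45.00°

-29.0 dB, -45.0°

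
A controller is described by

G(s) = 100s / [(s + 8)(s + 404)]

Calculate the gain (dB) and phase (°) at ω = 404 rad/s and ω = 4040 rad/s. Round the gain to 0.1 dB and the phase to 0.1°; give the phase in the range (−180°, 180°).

At s = jω = j404:
zero at origin: s = j404 → |·| = 404, ∠ = 90.00°
pole (s+8): 8 + j404 → |·| = √(8²+404²) = √163280 ≈ 404.08, ∠ = arctan(404/8) ≈ 88.87°
pole (s+404): 404 + j404 → |·| = √(404²+404²) = √326432 ≈ 571.34, ∠ = arctan(404/404) ≈ 45.00°
|G| = 100 · 404 / 2.3087e+05 ≈ 0.17499
Gain = 20 log₁₀(0.17499) ≈ -15.14 dB
∠G = 90.00° − 133.87° = -43.87°

At s = jω = j4040:
zero at origin: s = j4040 → |·| = 4040, ∠ = 90.00°
pole (s+8): 8 + j4040 → |·| = √(8²+4040²) = √16321664 ≈ 4040, ∠ = arctan(4040/8) ≈ 89.89°
pole (s+404): 404 + j4040 → |·| = √(404²+4040²) = √16484816 ≈ 4060.1, ∠ = arctan(4040/404) ≈ 84.29°
|G| = 100 · 4040 / 1.6403e+07 ≈ 0.02463
Gain = 20 log₁₀(0.02463) ≈ -32.17 dB
∠G = 90.00° − 174.18° = -84.18°

ω = 404: -15.1 dB, -43.9°; ω = 4040: -32.2 dB, -84.2°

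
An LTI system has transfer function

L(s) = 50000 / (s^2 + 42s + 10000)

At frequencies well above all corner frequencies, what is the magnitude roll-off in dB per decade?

-40 dB/decade

Each pole contributes −20 dB/decade at high frequency; each zero contributes +20 dB/decade.
Net: 0 zero(s) − 2 pole(s) → -40 dB/decade.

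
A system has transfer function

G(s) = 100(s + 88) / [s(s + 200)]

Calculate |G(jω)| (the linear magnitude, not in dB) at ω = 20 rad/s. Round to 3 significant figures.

At s = jω = j20:
zero (s+88): 88 + j20 → |·| = √(88²+20²) = √8144 ≈ 90.244, ∠ = arctan(20/88) ≈ 12.80°
pole (s+200): 200 + j20 → |·| = √(200²+20²) = √40400 ≈ 201, ∠ = arctan(20/200) ≈ 5.71°
pole at origin: |s| = 20, ∠ = 90.00° (in denominator)
|G| = 100 · 90.244 / 4020 ≈ 2.2449

2.24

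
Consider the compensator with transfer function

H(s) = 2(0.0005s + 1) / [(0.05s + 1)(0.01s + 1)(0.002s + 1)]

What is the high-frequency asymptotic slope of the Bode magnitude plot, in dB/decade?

Each pole contributes −20 dB/decade at high frequency; each zero contributes +20 dB/decade.
Net: 1 zero(s) − 3 pole(s) → -40 dB/decade.

-40 dB/decade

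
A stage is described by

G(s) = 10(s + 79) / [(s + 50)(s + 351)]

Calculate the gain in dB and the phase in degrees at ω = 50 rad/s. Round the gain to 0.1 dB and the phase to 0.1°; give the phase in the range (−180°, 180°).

-28.6 dB, -20.8°

At s = jω = j50:
zero (s+79): 79 + j50 → |·| = √(79²+50²) = √8741 ≈ 93.493, ∠ = arctan(50/79) ≈ 32.33°
pole (s+50): 50 + j50 → |·| = √(50²+50²) = √5000 ≈ 70.711, ∠ = arctan(50/50) ≈ 45.00°
pole (s+351): 351 + j50 → |·| = √(351²+50²) = √125701 ≈ 354.54, ∠ = arctan(50/351) ≈ 8.11°
|G| = 10 · 93.493 / 25070 ≈ 0.037293
Gain = 20 log₁₀(0.037293) ≈ -28.57 dB
∠G = 32.33° − 53.11° = -20.78°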